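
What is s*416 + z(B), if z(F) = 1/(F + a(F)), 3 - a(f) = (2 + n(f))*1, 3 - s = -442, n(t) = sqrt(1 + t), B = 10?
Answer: 1851201/10 + sqrt(11)/110 ≈ 1.8512e+5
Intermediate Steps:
s = 445 (s = 3 - 1*(-442) = 3 + 442 = 445)
a(f) = 1 - sqrt(1 + f) (a(f) = 3 - (2 + sqrt(1 + f)) = 3 + (-2 - sqrt(1 + f)) = 1 - sqrt(1 + f))
z(F) = 1/(1 + F - sqrt(1 + F)) (z(F) = 1/(F + (1 - sqrt(1 + F))) = 1/(1 + F - sqrt(1 + F)))
s*416 + z(B) = 445*416 + 1/(1 + 10 - sqrt(1 + 10)) = 185120 + 1/(1 + 10 - sqrt(11)) = 185120 + 1/(11 - sqrt(11))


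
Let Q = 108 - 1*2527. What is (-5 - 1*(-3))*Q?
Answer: 4838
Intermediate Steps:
Q = -2419 (Q = 108 - 2527 = -2419)
(-5 - 1*(-3))*Q = (-5 - 1*(-3))*(-2419) = (-5 + 3)*(-2419) = -2*(-2419) = 4838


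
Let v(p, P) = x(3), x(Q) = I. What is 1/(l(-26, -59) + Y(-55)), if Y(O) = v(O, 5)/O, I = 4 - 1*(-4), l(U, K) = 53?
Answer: 55/2907 ≈ 0.018920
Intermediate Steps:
I = 8 (I = 4 + 4 = 8)
x(Q) = 8
v(p, P) = 8
Y(O) = 8/O
1/(l(-26, -59) + Y(-55)) = 1/(53 + 8/(-55)) = 1/(53 + 8*(-1/55)) = 1/(53 - 8/55) = 1/(2907/55) = 55/2907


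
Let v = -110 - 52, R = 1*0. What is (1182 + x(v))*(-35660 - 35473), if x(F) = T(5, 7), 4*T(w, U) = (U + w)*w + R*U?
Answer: -85146201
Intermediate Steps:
R = 0
v = -162
T(w, U) = w*(U + w)/4 (T(w, U) = ((U + w)*w + 0*U)/4 = (w*(U + w) + 0)/4 = (w*(U + w))/4 = w*(U + w)/4)
x(F) = 15 (x(F) = (1/4)*5*(7 + 5) = (1/4)*5*12 = 15)
(1182 + x(v))*(-35660 - 35473) = (1182 + 15)*(-35660 - 35473) = 1197*(-71133) = -85146201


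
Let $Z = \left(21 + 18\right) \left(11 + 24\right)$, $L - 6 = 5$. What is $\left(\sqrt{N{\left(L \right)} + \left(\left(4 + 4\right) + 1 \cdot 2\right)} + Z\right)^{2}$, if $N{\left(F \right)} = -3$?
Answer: $\left(1365 + \sqrt{7}\right)^{2} \approx 1.8705 \cdot 10^{6}$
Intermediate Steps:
$L = 11$ ($L = 6 + 5 = 11$)
$Z = 1365$ ($Z = 39 \cdot 35 = 1365$)
$\left(\sqrt{N{\left(L \right)} + \left(\left(4 + 4\right) + 1 \cdot 2\right)} + Z\right)^{2} = \left(\sqrt{-3 + \left(\left(4 + 4\right) + 1 \cdot 2\right)} + 1365\right)^{2} = \left(\sqrt{-3 + \left(8 + 2\right)} + 1365\right)^{2} = \left(\sqrt{-3 + 10} + 1365\right)^{2} = \left(\sqrt{7} + 1365\right)^{2} = \left(1365 + \sqrt{7}\right)^{2}$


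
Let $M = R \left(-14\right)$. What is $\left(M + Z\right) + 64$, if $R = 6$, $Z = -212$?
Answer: $-232$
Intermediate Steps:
$M = -84$ ($M = 6 \left(-14\right) = -84$)
$\left(M + Z\right) + 64 = \left(-84 - 212\right) + 64 = -296 + 64 = -232$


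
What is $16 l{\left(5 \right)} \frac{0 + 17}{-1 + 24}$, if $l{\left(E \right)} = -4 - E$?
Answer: $- \frac{2448}{23} \approx -106.43$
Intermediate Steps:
$16 l{\left(5 \right)} \frac{0 + 17}{-1 + 24} = 16 \left(-4 - 5\right) \frac{0 + 17}{-1 + 24} = 16 \left(-4 - 5\right) \frac{17}{23} = 16 \left(-9\right) 17 \cdot \frac{1}{23} = \left(-144\right) \frac{17}{23} = - \frac{2448}{23}$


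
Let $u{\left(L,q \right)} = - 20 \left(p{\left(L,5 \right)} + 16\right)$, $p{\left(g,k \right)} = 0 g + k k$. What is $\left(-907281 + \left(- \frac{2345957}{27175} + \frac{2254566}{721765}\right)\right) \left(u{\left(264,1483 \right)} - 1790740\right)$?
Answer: $\frac{1275376357717406716432}{784558555} \approx 1.6256 \cdot 10^{12}$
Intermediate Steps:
$p{\left(g,k \right)} = k^{2}$ ($p{\left(g,k \right)} = 0 + k^{2} = k^{2}$)
$u{\left(L,q \right)} = -820$ ($u{\left(L,q \right)} = - 20 \left(5^{2} + 16\right) = - 20 \left(25 + 16\right) = \left(-20\right) 41 = -820$)
$\left(-907281 + \left(- \frac{2345957}{27175} + \frac{2254566}{721765}\right)\right) \left(u{\left(264,1483 \right)} - 1790740\right) = \left(-907281 + \left(- \frac{2345957}{27175} + \frac{2254566}{721765}\right)\right) \left(-820 - 1790740\right) = \left(-907281 + \left(\left(-2345957\right) \frac{1}{27175} + 2254566 \cdot \frac{1}{721765}\right)\right) \left(-820 - 1790740\right) = \left(-907281 + \left(- \frac{2345957}{27175} + \frac{2254566}{721765}\right)\right) \left(-1791560\right) = \left(-907281 - \frac{326392364611}{3922792775}\right) \left(-1791560\right) = \left(- \frac{3559401744059386}{3922792775}\right) \left(-1791560\right) = \frac{1275376357717406716432}{784558555}$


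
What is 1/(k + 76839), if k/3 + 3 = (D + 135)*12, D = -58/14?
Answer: 7/570786 ≈ 1.2264e-5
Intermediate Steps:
D = -29/7 (D = -58*1/14 = -29/7 ≈ -4.1429)
k = 32913/7 (k = -9 + 3*((-29/7 + 135)*12) = -9 + 3*((916/7)*12) = -9 + 3*(10992/7) = -9 + 32976/7 = 32913/7 ≈ 4701.9)
1/(k + 76839) = 1/(32913/7 + 76839) = 1/(570786/7) = 7/570786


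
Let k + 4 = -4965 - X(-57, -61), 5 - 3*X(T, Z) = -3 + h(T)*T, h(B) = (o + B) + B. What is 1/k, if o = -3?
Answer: -3/8246 ≈ -0.00036381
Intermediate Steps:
h(B) = -3 + 2*B (h(B) = (-3 + B) + B = -3 + 2*B)
X(T, Z) = 8/3 - T*(-3 + 2*T)/3 (X(T, Z) = 5/3 - (-3 + (-3 + 2*T)*T)/3 = 5/3 - (-3 + T*(-3 + 2*T))/3 = 5/3 + (1 - T*(-3 + 2*T)/3) = 8/3 - T*(-3 + 2*T)/3)
k = -8246/3 (k = -4 + (-4965 - (8/3 - ⅓*(-57)*(-3 + 2*(-57)))) = -4 + (-4965 - (8/3 - ⅓*(-57)*(-3 - 114))) = -4 + (-4965 - (8/3 - ⅓*(-57)*(-117))) = -4 + (-4965 - (8/3 - 2223)) = -4 + (-4965 - 1*(-6661/3)) = -4 + (-4965 + 6661/3) = -4 - 8234/3 = -8246/3 ≈ -2748.7)
1/k = 1/(-8246/3) = -3/8246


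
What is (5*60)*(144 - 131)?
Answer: 3900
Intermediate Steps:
(5*60)*(144 - 131) = 300*13 = 3900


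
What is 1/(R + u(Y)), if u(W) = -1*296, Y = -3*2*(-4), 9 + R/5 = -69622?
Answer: -1/348451 ≈ -2.8698e-6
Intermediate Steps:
R = -348155 (R = -45 + 5*(-69622) = -45 - 348110 = -348155)
Y = 24 (Y = -6*(-4) = 24)
u(W) = -296
1/(R + u(Y)) = 1/(-348155 - 296) = 1/(-348451) = -1/348451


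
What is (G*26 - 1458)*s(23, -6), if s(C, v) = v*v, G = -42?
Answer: -91800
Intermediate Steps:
s(C, v) = v**2
(G*26 - 1458)*s(23, -6) = (-42*26 - 1458)*(-6)**2 = (-1092 - 1458)*36 = -2550*36 = -91800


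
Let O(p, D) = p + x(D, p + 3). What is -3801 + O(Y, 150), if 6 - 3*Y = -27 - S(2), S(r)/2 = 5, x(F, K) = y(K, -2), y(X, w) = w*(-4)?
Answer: -11336/3 ≈ -3778.7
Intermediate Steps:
y(X, w) = -4*w
x(F, K) = 8 (x(F, K) = -4*(-2) = 8)
S(r) = 10 (S(r) = 2*5 = 10)
Y = 43/3 (Y = 2 - (-27 - 1*10)/3 = 2 - (-27 - 10)/3 = 2 - ⅓*(-37) = 2 + 37/3 = 43/3 ≈ 14.333)
O(p, D) = 8 + p (O(p, D) = p + 8 = 8 + p)
-3801 + O(Y, 150) = -3801 + (8 + 43/3) = -3801 + 67/3 = -11336/3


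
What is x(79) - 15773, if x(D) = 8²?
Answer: -15709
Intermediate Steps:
x(D) = 64
x(79) - 15773 = 64 - 15773 = -15709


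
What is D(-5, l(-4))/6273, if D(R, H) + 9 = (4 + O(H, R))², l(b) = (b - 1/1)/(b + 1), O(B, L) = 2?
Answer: 3/697 ≈ 0.0043042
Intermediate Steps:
l(b) = (-1 + b)/(1 + b) (l(b) = (b - 1*1)/(1 + b) = (b - 1)/(1 + b) = (-1 + b)/(1 + b))
D(R, H) = 27 (D(R, H) = -9 + (4 + 2)² = -9 + 6² = -9 + 36 = 27)
D(-5, l(-4))/6273 = 27/6273 = (1/6273)*27 = 3/697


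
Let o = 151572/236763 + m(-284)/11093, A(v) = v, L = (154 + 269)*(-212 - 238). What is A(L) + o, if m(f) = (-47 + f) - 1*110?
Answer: -166645313139979/875470653 ≈ -1.9035e+5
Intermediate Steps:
m(f) = -157 + f (m(f) = (-47 + f) - 110 = -157 + f)
L = -190350 (L = 423*(-450) = -190350)
o = 525658571/875470653 (o = 151572/236763 + (-157 - 284)/11093 = 151572*(1/236763) - 441*1/11093 = 50524/78921 - 441/11093 = 525658571/875470653 ≈ 0.60043)
A(L) + o = -190350 + 525658571/875470653 = -166645313139979/875470653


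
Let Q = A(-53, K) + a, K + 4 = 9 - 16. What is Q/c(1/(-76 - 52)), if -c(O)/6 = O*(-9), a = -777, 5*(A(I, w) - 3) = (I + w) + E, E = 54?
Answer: 49664/27 ≈ 1839.4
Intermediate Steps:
K = -11 (K = -4 + (9 - 16) = -4 - 7 = -11)
A(I, w) = 69/5 + I/5 + w/5 (A(I, w) = 3 + ((I + w) + 54)/5 = 3 + (54 + I + w)/5 = 3 + (54/5 + I/5 + w/5) = 69/5 + I/5 + w/5)
c(O) = 54*O (c(O) = -6*O*(-9) = -(-54)*O = 54*O)
Q = -776 (Q = (69/5 + (1/5)*(-53) + (1/5)*(-11)) - 777 = (69/5 - 53/5 - 11/5) - 777 = 1 - 777 = -776)
Q/c(1/(-76 - 52)) = -776/(54/(-76 - 52)) = -776/(54/(-128)) = -776/(54*(-1/128)) = -776/(-27/64) = -776*(-64/27) = 49664/27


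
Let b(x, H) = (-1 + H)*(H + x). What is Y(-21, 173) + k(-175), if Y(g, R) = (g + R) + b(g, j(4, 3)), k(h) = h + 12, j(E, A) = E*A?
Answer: -110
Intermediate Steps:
j(E, A) = A*E
k(h) = 12 + h
Y(g, R) = 132 + R + 12*g (Y(g, R) = (g + R) + ((3*4)**2 - 3*4 - g + (3*4)*g) = (R + g) + (12**2 - 1*12 - g + 12*g) = (R + g) + (144 - 12 - g + 12*g) = (R + g) + (132 + 11*g) = 132 + R + 12*g)
Y(-21, 173) + k(-175) = (132 + 173 + 12*(-21)) + (12 - 175) = (132 + 173 - 252) - 163 = 53 - 163 = -110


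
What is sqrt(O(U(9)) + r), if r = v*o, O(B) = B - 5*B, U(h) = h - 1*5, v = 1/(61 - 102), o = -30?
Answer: I*sqrt(25666)/41 ≈ 3.9075*I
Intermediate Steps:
v = -1/41 (v = 1/(-41) = -1/41 ≈ -0.024390)
U(h) = -5 + h (U(h) = h - 5 = -5 + h)
O(B) = -4*B
r = 30/41 (r = -1/41*(-30) = 30/41 ≈ 0.73171)
sqrt(O(U(9)) + r) = sqrt(-4*(-5 + 9) + 30/41) = sqrt(-4*4 + 30/41) = sqrt(-16 + 30/41) = sqrt(-626/41) = I*sqrt(25666)/41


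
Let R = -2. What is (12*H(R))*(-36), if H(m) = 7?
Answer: -3024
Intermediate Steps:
(12*H(R))*(-36) = (12*7)*(-36) = 84*(-36) = -3024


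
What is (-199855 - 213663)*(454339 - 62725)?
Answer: -161939438052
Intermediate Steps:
(-199855 - 213663)*(454339 - 62725) = -413518*391614 = -161939438052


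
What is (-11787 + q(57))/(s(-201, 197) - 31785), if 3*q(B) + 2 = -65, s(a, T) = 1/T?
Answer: 102637/276249 ≈ 0.37154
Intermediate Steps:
q(B) = -67/3 (q(B) = -⅔ + (⅓)*(-65) = -⅔ - 65/3 = -67/3)
(-11787 + q(57))/(s(-201, 197) - 31785) = (-11787 - 67/3)/(1/197 - 31785) = -35428/(3*(1/197 - 31785)) = -35428/(3*(-6261644/197)) = -35428/3*(-197/6261644) = 102637/276249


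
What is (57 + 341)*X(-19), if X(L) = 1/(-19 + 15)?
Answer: -199/2 ≈ -99.500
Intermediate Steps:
X(L) = -¼ (X(L) = 1/(-4) = -¼)
(57 + 341)*X(-19) = (57 + 341)*(-¼) = 398*(-¼) = -199/2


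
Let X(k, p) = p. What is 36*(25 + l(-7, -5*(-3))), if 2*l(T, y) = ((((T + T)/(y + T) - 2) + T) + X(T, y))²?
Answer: 9801/8 ≈ 1225.1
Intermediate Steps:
l(T, y) = (-2 + T + y + 2*T/(T + y))²/2 (l(T, y) = ((((T + T)/(y + T) - 2) + T) + y)²/2 = ((((2*T)/(T + y) - 2) + T) + y)²/2 = (((2*T/(T + y) - 2) + T) + y)²/2 = (((-2 + 2*T/(T + y)) + T) + y)²/2 = ((-2 + T + 2*T/(T + y)) + y)²/2 = (-2 + T + y + 2*T/(T + y))²/2)
36*(25 + l(-7, -5*(-3))) = 36*(25 + ((-7)² + (-5*(-3))² - (-10)*(-3) + 2*(-7)*(-5*(-3)))²/(2*(-7 - 5*(-3))²)) = 36*(25 + (49 + 15² - 2*15 + 2*(-7)*15)²/(2*(-7 + 15)²)) = 36*(25 + (½)*(49 + 225 - 30 - 210)²/8²) = 36*(25 + (½)*(1/64)*34²) = 36*(25 + (½)*(1/64)*1156) = 36*(25 + 289/32) = 36*(1089/32) = 9801/8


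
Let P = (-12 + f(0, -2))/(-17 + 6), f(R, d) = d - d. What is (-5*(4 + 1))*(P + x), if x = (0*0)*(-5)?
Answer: -300/11 ≈ -27.273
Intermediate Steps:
f(R, d) = 0
P = 12/11 (P = (-12 + 0)/(-17 + 6) = -12/(-11) = -12*(-1/11) = 12/11 ≈ 1.0909)
x = 0 (x = 0*(-5) = 0)
(-5*(4 + 1))*(P + x) = (-5*(4 + 1))*(12/11 + 0) = -5*5*(12/11) = -25*12/11 = -300/11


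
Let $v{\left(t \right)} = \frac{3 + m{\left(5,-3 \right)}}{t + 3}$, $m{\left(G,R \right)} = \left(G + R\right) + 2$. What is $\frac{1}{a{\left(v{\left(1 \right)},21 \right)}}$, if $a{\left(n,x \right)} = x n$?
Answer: $\frac{4}{147} \approx 0.027211$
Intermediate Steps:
$m{\left(G,R \right)} = 2 + G + R$
$v{\left(t \right)} = \frac{7}{3 + t}$ ($v{\left(t \right)} = \frac{3 + \left(2 + 5 - 3\right)}{t + 3} = \frac{3 + 4}{3 + t} = \frac{7}{3 + t}$)
$a{\left(n,x \right)} = n x$
$\frac{1}{a{\left(v{\left(1 \right)},21 \right)}} = \frac{1}{\frac{7}{3 + 1} \cdot 21} = \frac{1}{\frac{7}{4} \cdot 21} = \frac{1}{\frac{147}{4}} = \frac{4}{147}$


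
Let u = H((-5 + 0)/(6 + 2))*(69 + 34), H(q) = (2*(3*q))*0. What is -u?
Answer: 0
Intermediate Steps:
H(q) = 0 (H(q) = (6*q)*0 = 0)
u = 0 (u = 0*(69 + 34) = 0*103 = 0)
-u = -1*0 = 0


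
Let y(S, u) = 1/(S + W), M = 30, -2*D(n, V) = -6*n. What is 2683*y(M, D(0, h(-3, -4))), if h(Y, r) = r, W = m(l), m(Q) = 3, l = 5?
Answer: 2683/33 ≈ 81.303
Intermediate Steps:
W = 3
D(n, V) = 3*n (D(n, V) = -(-3)*n = 3*n)
y(S, u) = 1/(3 + S) (y(S, u) = 1/(S + 3) = 1/(3 + S))
2683*y(M, D(0, h(-3, -4))) = 2683/(3 + 30) = 2683/33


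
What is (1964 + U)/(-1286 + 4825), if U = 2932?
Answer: 4896/3539 ≈ 1.3834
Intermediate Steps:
(1964 + U)/(-1286 + 4825) = (1964 + 2932)/(-1286 + 4825) = 4896/3539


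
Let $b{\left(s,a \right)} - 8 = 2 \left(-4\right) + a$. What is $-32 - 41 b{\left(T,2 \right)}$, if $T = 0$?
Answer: $-114$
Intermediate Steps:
$b{\left(s,a \right)} = a$ ($b{\left(s,a \right)} = 8 + \left(2 \left(-4\right) + a\right) = 8 + \left(-8 + a\right) = a$)
$-32 - 41 b{\left(T,2 \right)} = -32 - 82 = -114$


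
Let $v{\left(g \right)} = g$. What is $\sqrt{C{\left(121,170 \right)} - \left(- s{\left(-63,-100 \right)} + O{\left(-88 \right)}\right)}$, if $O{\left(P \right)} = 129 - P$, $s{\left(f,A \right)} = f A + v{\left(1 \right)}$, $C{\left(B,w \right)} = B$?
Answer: $\sqrt{6205} \approx 78.772$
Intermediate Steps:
$s{\left(f,A \right)} = 1 + A f$ ($s{\left(f,A \right)} = f A + 1 = A f + 1 = 1 + A f$)
$\sqrt{C{\left(121,170 \right)} - \left(- s{\left(-63,-100 \right)} + O{\left(-88 \right)}\right)} = \sqrt{121 + \left(\left(1 - -6300\right) - \left(129 - -88\right)\right)} = \sqrt{121 + \left(\left(1 + 6300\right) - \left(129 + 88\right)\right)} = \sqrt{121 + \left(6301 - 217\right)} = \sqrt{121 + 6084} = \sqrt{6205}$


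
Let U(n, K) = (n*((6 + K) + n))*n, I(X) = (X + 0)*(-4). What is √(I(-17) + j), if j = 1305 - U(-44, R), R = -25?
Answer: √123341 ≈ 351.20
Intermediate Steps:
I(X) = -4*X (I(X) = X*(-4) = -4*X)
U(n, K) = n²*(6 + K + n) (U(n, K) = (n*(6 + K + n))*n = n²*(6 + K + n))
j = 123273 (j = 1305 - (-44)²*(6 - 25 - 44) = 1305 - 1936*(-63) = 1305 - 1*(-121968) = 1305 + 121968 = 123273)
√(I(-17) + j) = √(-4*(-17) + 123273) = √(68 + 123273) = √123341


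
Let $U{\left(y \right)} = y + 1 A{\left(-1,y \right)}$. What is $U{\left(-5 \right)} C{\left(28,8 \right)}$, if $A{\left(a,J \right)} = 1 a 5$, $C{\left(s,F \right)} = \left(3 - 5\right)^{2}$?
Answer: $-40$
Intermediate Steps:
$C{\left(s,F \right)} = 4$ ($C{\left(s,F \right)} = \left(-2\right)^{2} = 4$)
$A{\left(a,J \right)} = 5 a$ ($A{\left(a,J \right)} = a 5 = 5 a$)
$U{\left(y \right)} = -5 + y$ ($U{\left(y \right)} = y + 1 \cdot 5 \left(-1\right) = y + 1 \left(-5\right) = y - 5 = -5 + y$)
$U{\left(-5 \right)} C{\left(28,8 \right)} = \left(-5 - 5\right) 4 = \left(-10\right) 4 = -40$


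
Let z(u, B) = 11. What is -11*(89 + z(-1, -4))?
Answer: -1100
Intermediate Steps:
-11*(89 + z(-1, -4)) = -11*(89 + 11) = -11*100 = -1100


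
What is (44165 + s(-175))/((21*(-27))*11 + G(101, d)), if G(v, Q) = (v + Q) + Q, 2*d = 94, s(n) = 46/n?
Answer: -7728829/1057350 ≈ -7.3096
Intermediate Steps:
d = 47 (d = (1/2)*94 = 47)
G(v, Q) = v + 2*Q (G(v, Q) = (Q + v) + Q = v + 2*Q)
(44165 + s(-175))/((21*(-27))*11 + G(101, d)) = (44165 + 46/(-175))/((21*(-27))*11 + (101 + 2*47)) = (44165 + 46*(-1/175))/(-567*11 + (101 + 94)) = (44165 - 46/175)/(-6237 + 195) = (7728829/175)/(-6042) = (7728829/175)*(-1/6042) = -7728829/1057350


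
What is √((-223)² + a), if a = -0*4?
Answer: 223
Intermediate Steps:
a = 0 (a = -1700*0 = 0)
√((-223)² + a) = √((-223)² + 0) = √(49729 + 0) = √49729 = 223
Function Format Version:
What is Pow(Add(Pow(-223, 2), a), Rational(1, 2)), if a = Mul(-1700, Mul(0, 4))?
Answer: 223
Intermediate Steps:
a = 0 (a = Mul(-1700, 0) = 0)
Pow(Add(Pow(-223, 2), a), Rational(1, 2)) = Pow(Add(Pow(-223, 2), 0), Rational(1, 2)) = Pow(Add(49729, 0), Rational(1, 2)) = Pow(49729, Rational(1, 2)) = 223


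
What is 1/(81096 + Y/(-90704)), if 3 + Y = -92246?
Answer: 90704/7355823833 ≈ 1.2331e-5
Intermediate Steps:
Y = -92249 (Y = -3 - 92246 = -92249)
1/(81096 + Y/(-90704)) = 1/(81096 - 92249/(-90704)) = 1/(81096 - 92249*(-1/90704)) = 1/(81096 + 92249/90704) = 1/(7355823833/90704) = 90704/7355823833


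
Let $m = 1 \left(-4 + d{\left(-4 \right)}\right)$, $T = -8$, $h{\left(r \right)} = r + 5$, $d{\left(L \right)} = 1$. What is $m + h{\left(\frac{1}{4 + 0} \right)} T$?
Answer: $-45$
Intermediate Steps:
$h{\left(r \right)} = 5 + r$
$m = -3$ ($m = 1 \left(-4 + 1\right) = 1 \left(-3\right) = -3$)
$m + h{\left(\frac{1}{4 + 0} \right)} T = -3 + \left(5 + \frac{1}{4 + 0}\right) \left(-8\right) = -3 + \left(5 + \frac{1}{4}\right) \left(-8\right) = -3 + \frac{21}{4} \left(-8\right) = -3 - 42 = -45$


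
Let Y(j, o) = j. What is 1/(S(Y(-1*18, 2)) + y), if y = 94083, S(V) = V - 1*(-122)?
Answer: 1/94187 ≈ 1.0617e-5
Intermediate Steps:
S(V) = 122 + V (S(V) = V + 122 = 122 + V)
1/(S(Y(-1*18, 2)) + y) = 1/((122 - 1*18) + 94083) = 1/((122 - 18) + 94083) = 1/(104 + 94083) = 1/94187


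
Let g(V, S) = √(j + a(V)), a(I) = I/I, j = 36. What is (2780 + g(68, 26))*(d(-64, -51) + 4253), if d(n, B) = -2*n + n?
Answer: 12001260 + 4317*√37 ≈ 1.2028e+7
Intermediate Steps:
a(I) = 1
d(n, B) = -n
g(V, S) = √37 (g(V, S) = √(36 + 1) = √37)
(2780 + g(68, 26))*(d(-64, -51) + 4253) = (2780 + √37)*(-1*(-64) + 4253) = (2780 + √37)*(64 + 4253) = (2780 + √37)*4317 = 12001260 + 4317*√37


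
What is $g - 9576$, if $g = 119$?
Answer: $-9457$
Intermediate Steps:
$g - 9576 = 119 - 9576 = -9457$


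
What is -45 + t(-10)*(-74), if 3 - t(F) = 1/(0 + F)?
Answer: -1372/5 ≈ -274.40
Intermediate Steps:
t(F) = 3 - 1/F (t(F) = 3 - 1/(0 + F) = 3 - 1/F)
-45 + t(-10)*(-74) = -45 + (3 - 1/(-10))*(-74) = -45 + (3 - 1*(-⅒))*(-74) = -45 + (3 + ⅒)*(-74) = -45 + (31/10)*(-74) = -45 - 1147/5 = -1372/5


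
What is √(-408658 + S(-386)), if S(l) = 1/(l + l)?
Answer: I*√60888407561/386 ≈ 639.26*I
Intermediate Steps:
S(l) = 1/(2*l)
√(-408658 + S(-386)) = √(-408658 + (½)/(-386)) = √(-408658 + (½)*(-1/386)) = √(-408658 - 1/772) = √(-315483977/772) = I*√60888407561/386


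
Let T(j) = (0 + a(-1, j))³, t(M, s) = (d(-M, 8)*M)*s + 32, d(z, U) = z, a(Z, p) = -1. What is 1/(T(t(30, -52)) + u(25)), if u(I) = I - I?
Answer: -1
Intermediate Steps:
t(M, s) = 32 - s*M² (t(M, s) = ((-M)*M)*s + 32 = (-M²)*s + 32 = -s*M² + 32 = 32 - s*M²)
u(I) = 0
T(j) = -1 (T(j) = (0 - 1)³ = (-1)³ = -1)
1/(T(t(30, -52)) + u(25)) = 1/(-1 + 0) = 1/(-1) = -1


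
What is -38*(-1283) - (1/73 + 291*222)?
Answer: -1156905/73 ≈ -15848.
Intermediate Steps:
-38*(-1283) - (1/73 + 291*222) = 48754 - (1/73 + 64602) = 48754 - 1*4715947/73 = 48754 - 4715947/73 = -1156905/73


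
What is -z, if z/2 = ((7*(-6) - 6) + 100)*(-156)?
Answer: 16224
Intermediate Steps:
z = -16224 (z = 2*(((7*(-6) - 6) + 100)*(-156)) = 2*(((-42 - 6) + 100)*(-156)) = 2*((-48 + 100)*(-156)) = 2*(52*(-156)) = 2*(-8112) = -16224)
-z = -1*(-16224) = 16224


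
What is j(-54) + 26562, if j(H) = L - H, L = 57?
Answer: 26673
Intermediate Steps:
j(H) = 57 - H
j(-54) + 26562 = (57 - 1*(-54)) + 26562 = (57 + 54) + 26562 = 111 + 26562 = 26673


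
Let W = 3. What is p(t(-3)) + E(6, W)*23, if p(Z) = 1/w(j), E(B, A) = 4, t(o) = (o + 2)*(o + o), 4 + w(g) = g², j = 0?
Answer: 367/4 ≈ 91.750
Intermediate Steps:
w(g) = -4 + g²
t(o) = 2*o*(2 + o) (t(o) = (2 + o)*(2*o) = 2*o*(2 + o))
p(Z) = -¼ (p(Z) = 1/(-4 + 0²) = 1/(-4 + 0) = 1/(-4) = 1*(-¼) = -¼)
p(t(-3)) + E(6, W)*23 = -¼ + 4*23 = -¼ + 92 = 367/4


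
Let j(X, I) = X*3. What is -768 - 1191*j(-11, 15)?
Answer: 38535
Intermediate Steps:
j(X, I) = 3*X
-768 - 1191*j(-11, 15) = -768 - 3573*(-11) = -768 - 1191*(-33) = -768 + 39303 = 38535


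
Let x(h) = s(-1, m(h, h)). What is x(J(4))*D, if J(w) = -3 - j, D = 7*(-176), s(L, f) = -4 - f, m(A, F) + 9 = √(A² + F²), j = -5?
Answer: -6160 + 2464*√2 ≈ -2675.4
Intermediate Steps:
m(A, F) = -9 + √(A² + F²)
D = -1232
J(w) = 2 (J(w) = -3 - 1*(-5) = -3 + 5 = 2)
x(h) = 5 - √2*√(h²) (x(h) = -4 - (-9 + √(h² + h²)) = -4 - (-9 + √(2*h²)) = -4 - (-9 + √2*√(h²)) = -4 + (9 - √2*√(h²)) = 5 - √2*√(h²))
x(J(4))*D = (5 - √2*√(2²))*(-1232) = (5 - √2*√4)*(-1232) = (5 - 1*√2*2)*(-1232) = (5 - 2*√2)*(-1232) = -6160 + 2464*√2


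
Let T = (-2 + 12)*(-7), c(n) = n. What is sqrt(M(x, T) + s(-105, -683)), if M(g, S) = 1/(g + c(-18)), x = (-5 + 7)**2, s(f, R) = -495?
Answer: I*sqrt(97034)/14 ≈ 22.25*I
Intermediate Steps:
x = 4 (x = 2**2 = 4)
T = -70 (T = 10*(-7) = -70)
M(g, S) = 1/(-18 + g) (M(g, S) = 1/(g - 18) = 1/(-18 + g))
sqrt(M(x, T) + s(-105, -683)) = sqrt(1/(-18 + 4) - 495) = sqrt(1/(-14) - 495) = sqrt(-1/14 - 495) = sqrt(-6931/14) = I*sqrt(97034)/14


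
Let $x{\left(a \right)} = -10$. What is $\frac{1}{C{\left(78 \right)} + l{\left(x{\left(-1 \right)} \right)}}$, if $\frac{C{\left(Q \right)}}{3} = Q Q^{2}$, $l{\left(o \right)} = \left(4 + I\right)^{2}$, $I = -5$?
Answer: $\frac{1}{1423657} \approx 7.0242 \cdot 10^{-7}$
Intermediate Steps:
$l{\left(o \right)} = 1$ ($l{\left(o \right)} = \left(4 - 5\right)^{2} = \left(-1\right)^{2} = 1$)
$C{\left(Q \right)} = 3 Q^{3}$ ($C{\left(Q \right)} = 3 Q Q^{2} = 3 Q^{3}$)
$\frac{1}{C{\left(78 \right)} + l{\left(x{\left(-1 \right)} \right)}} = \frac{1}{3 \cdot 78^{3} + 1} = \frac{1}{3 \cdot 474552 + 1} = \frac{1}{1423656 + 1} = \frac{1}{1423657}$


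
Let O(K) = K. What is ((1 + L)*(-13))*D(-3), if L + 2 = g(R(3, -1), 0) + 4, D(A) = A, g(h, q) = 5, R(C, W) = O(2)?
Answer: 312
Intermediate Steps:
R(C, W) = 2
L = 7 (L = -2 + (5 + 4) = -2 + 9 = 7)
((1 + L)*(-13))*D(-3) = ((1 + 7)*(-13))*(-3) = (8*(-13))*(-3) = -104*(-3) = 312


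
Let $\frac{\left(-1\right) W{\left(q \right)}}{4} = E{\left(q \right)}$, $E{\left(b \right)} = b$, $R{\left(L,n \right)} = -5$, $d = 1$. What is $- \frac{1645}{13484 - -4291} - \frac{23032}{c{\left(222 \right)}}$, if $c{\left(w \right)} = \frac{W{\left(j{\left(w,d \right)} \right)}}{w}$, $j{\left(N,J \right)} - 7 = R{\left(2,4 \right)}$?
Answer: $\frac{2272135261}{3555} \approx 6.3914 \cdot 10^{5}$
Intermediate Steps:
$j{\left(N,J \right)} = 2$ ($j{\left(N,J \right)} = 7 - 5 = 2$)
$W{\left(q \right)} = - 4 q$
$c{\left(w \right)} = - \frac{8}{w}$ ($c{\left(w \right)} = \frac{\left(-4\right) 2}{w} = - \frac{8}{w}$)
$- \frac{1645}{13484 - -4291} - \frac{23032}{c{\left(222 \right)}} = - \frac{1645}{13484 - -4291} - \frac{23032}{\left(-8\right) \frac{1}{222}} = - \frac{1645}{13484 + 4291} - \frac{23032}{\left(-8\right) \frac{1}{222}} = - \frac{1645}{17775} - \frac{23032}{- \frac{4}{111}} = \left(-1645\right) \frac{1}{17775} - -639138 = - \frac{329}{3555} + 639138 = \frac{2272135261}{3555}$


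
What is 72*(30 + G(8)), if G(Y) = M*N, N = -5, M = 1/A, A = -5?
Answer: 2232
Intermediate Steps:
M = -⅕ (M = 1/(-5) = -⅕ ≈ -0.20000)
G(Y) = 1 (G(Y) = -⅕*(-5) = 1)
72*(30 + G(8)) = 72*(30 + 1) = 72*31 = 2232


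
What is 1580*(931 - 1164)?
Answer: -368140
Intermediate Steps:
1580*(931 - 1164) = 1580*(-233) = -368140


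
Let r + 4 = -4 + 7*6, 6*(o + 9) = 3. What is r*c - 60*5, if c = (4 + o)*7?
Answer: -1371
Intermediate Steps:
o = -17/2 (o = -9 + (⅙)*3 = -9 + ½ = -17/2 ≈ -8.5000)
r = 34 (r = -4 + (-4 + 7*6) = -4 + (-4 + 42) = -4 + 38 = 34)
c = -63/2 (c = (4 - 17/2)*7 = -9/2*7 = -63/2 ≈ -31.500)
r*c - 60*5 = 34*(-63/2) - 60*5 = -1071 - 300 = -1371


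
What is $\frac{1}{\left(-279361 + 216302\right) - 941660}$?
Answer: $- \frac{1}{1004719} \approx -9.953 \cdot 10^{-7}$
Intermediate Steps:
$\frac{1}{\left(-279361 + 216302\right) - 941660} = \frac{1}{-63059 - 941660} = \frac{1}{-1004719} = - \frac{1}{1004719}$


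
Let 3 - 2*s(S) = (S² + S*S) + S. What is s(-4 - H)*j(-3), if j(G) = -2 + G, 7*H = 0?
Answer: 125/2 ≈ 62.500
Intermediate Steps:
H = 0 (H = (⅐)*0 = 0)
s(S) = 3/2 - S² - S/2 (s(S) = 3/2 - ((S² + S*S) + S)/2 = 3/2 - ((S² + S²) + S)/2 = 3/2 - (2*S² + S)/2 = 3/2 - (S + 2*S²)/2 = 3/2 + (-S² - S/2) = 3/2 - S² - S/2)
s(-4 - H)*j(-3) = (3/2 - (-4 - 1*0)² - (-4 - 1*0)/2)*(-2 - 3) = (3/2 - (-4 + 0)² - (-4 + 0)/2)*(-5) = (3/2 - 1*(-4)² - ½*(-4))*(-5) = (3/2 - 1*16 + 2)*(-5) = (3/2 - 16 + 2)*(-5) = -25/2*(-5) = 125/2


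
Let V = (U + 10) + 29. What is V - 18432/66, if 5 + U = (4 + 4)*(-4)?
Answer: -3050/11 ≈ -277.27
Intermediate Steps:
U = -37 (U = -5 + (4 + 4)*(-4) = -5 + 8*(-4) = -5 - 32 = -37)
V = 2 (V = (-37 + 10) + 29 = -27 + 29 = 2)
V - 18432/66 = 2 - 18432/66 = 2 - 128*24/11 = 2 - 3072/11 = -3050/11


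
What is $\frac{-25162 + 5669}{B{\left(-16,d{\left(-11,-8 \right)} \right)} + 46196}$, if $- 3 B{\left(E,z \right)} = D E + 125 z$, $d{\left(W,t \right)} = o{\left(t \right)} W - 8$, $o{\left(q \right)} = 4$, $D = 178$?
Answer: $- \frac{19493}{49312} \approx -0.3953$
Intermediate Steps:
$d{\left(W,t \right)} = -8 + 4 W$ ($d{\left(W,t \right)} = 4 W - 8 = -8 + 4 W$)
$B{\left(E,z \right)} = - \frac{178 E}{3} - \frac{125 z}{3}$ ($B{\left(E,z \right)} = - \frac{178 E + 125 z}{3} = - \frac{125 z + 178 E}{3} = - \frac{178 E}{3} - \frac{125 z}{3}$)
$\frac{-25162 + 5669}{B{\left(-16,d{\left(-11,-8 \right)} \right)} + 46196} = \frac{-25162 + 5669}{\left(\left(- \frac{178}{3}\right) \left(-16\right) - \frac{125 \left(-8 + 4 \left(-11\right)\right)}{3}\right) + 46196} = - \frac{19493}{\left(\frac{2848}{3} - \frac{125 \left(-8 - 44\right)}{3}\right) + 46196} = - \frac{19493}{\left(\frac{2848}{3} - - \frac{6500}{3}\right) + 46196} = - \frac{19493}{\left(\frac{2848}{3} + \frac{6500}{3}\right) + 46196} = - \frac{19493}{3116 + 46196} = - \frac{19493}{49312}$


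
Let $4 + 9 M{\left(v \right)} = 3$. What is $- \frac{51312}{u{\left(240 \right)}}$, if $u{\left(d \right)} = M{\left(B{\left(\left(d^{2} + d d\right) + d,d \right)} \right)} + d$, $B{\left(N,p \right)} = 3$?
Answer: $- \frac{461808}{2159} \approx -213.9$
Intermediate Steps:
$M{\left(v \right)} = - \frac{1}{9}$ ($M{\left(v \right)} = - \frac{4}{9} + \frac{1}{9} \cdot 3 = - \frac{4}{9} + \frac{1}{3} = - \frac{1}{9}$)
$u{\left(d \right)} = - \frac{1}{9} + d$
$- \frac{51312}{u{\left(240 \right)}} = - \frac{51312}{- \frac{1}{9} + 240} = - \frac{51312}{\frac{2159}{9}} = \left(-51312\right) \frac{9}{2159} = - \frac{461808}{2159}$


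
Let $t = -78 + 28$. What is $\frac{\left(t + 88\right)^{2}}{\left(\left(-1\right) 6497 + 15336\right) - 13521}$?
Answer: $- \frac{722}{2341} \approx -0.30842$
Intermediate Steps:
$t = -50$
$\frac{\left(t + 88\right)^{2}}{\left(\left(-1\right) 6497 + 15336\right) - 13521} = \frac{\left(-50 + 88\right)^{2}}{\left(\left(-1\right) 6497 + 15336\right) - 13521} = \frac{38^{2}}{\left(-6497 + 15336\right) - 13521} = \frac{1444}{8839 - 13521} = \frac{1444}{-4682} = 1444 \left(- \frac{1}{4682}\right) = - \frac{722}{2341}$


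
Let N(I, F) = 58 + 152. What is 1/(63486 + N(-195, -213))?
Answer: 1/63696 ≈ 1.5700e-5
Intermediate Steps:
N(I, F) = 210
1/(63486 + N(-195, -213)) = 1/(63486 + 210) = 1/63696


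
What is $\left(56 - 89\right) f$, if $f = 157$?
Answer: $-5181$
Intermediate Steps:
$\left(56 - 89\right) f = \left(56 - 89\right) 157 = \left(-33\right) 157 = -5181$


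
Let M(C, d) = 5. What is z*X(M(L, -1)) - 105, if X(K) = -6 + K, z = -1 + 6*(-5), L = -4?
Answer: -74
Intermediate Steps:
z = -31 (z = -1 - 30 = -31)
z*X(M(L, -1)) - 105 = -31*(-6 + 5) - 105 = -31*(-1) - 105 = 31 - 105 = -74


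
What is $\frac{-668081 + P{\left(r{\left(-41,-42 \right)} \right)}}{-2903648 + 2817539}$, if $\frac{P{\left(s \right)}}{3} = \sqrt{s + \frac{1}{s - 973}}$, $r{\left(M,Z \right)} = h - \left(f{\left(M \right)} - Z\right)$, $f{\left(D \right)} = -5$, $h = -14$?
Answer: $\frac{668081}{86109} - \frac{5 i \sqrt{2089}}{918496} \approx 7.7586 - 0.00024881 i$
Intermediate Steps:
$r{\left(M,Z \right)} = -9 + Z$ ($r{\left(M,Z \right)} = -14 - \left(-5 - Z\right) = -14 + \left(5 + Z\right) = -9 + Z$)
$P{\left(s \right)} = 3 \sqrt{s + \frac{1}{-973 + s}}$ ($P{\left(s \right)} = 3 \sqrt{s + \frac{1}{s - 973}} = 3 \sqrt{s + \frac{1}{-973 + s}}$)
$\frac{-668081 + P{\left(r{\left(-41,-42 \right)} \right)}}{-2903648 + 2817539} = \frac{-668081 + 3 \sqrt{\frac{1 + \left(-9 - 42\right) \left(-973 - 51\right)}{-973 - 51}}}{-2903648 + 2817539} = \frac{-668081 + 3 \sqrt{\frac{1 - 51 \left(-973 - 51\right)}{-973 - 51}}}{-86109} = \left(-668081 + 3 \sqrt{\frac{1 - -52224}{-1024}}\right) \left(- \frac{1}{86109}\right) = \left(-668081 + 3 \sqrt{- \frac{1 + 52224}{1024}}\right) \left(- \frac{1}{86109}\right) = \left(-668081 + 3 \sqrt{\left(- \frac{1}{1024}\right) 52225}\right) \left(- \frac{1}{86109}\right) = \left(-668081 + 3 \sqrt{- \frac{52225}{1024}}\right) \left(- \frac{1}{86109}\right) = \left(-668081 + 3 \frac{5 i \sqrt{2089}}{32}\right) \left(- \frac{1}{86109}\right) = \left(-668081 + \frac{15 i \sqrt{2089}}{32}\right) \left(- \frac{1}{86109}\right) = \frac{668081}{86109} - \frac{5 i \sqrt{2089}}{918496}$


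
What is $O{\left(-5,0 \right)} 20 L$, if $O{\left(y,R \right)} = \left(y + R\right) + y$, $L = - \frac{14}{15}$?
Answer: $\frac{560}{3} \approx 186.67$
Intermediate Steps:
$L = - \frac{14}{15}$ ($L = \left(-14\right) \frac{1}{15} = - \frac{14}{15} \approx -0.93333$)
$O{\left(y,R \right)} = R + 2 y$ ($O{\left(y,R \right)} = \left(R + y\right) + y = R + 2 y$)
$O{\left(-5,0 \right)} 20 L = \left(0 + 2 \left(-5\right)\right) 20 \left(- \frac{14}{15}\right) = \left(0 - 10\right) 20 \left(- \frac{14}{15}\right) = \left(-10\right) 20 \left(- \frac{14}{15}\right) = \left(-200\right) \left(- \frac{14}{15}\right) = \frac{560}{3}$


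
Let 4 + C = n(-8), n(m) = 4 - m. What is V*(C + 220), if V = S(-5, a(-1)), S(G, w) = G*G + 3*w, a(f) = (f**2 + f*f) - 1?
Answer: 6384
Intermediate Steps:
a(f) = -1 + 2*f**2 (a(f) = (f**2 + f**2) - 1 = 2*f**2 - 1 = -1 + 2*f**2)
S(G, w) = G**2 + 3*w
C = 8 (C = -4 + (4 - 1*(-8)) = -4 + (4 + 8) = -4 + 12 = 8)
V = 28 (V = (-5)**2 + 3*(-1 + 2*(-1)**2) = 25 + 3*(-1 + 2*1) = 25 + 3*(-1 + 2) = 25 + 3*1 = 25 + 3 = 28)
V*(C + 220) = 28*(8 + 220) = 28*228 = 6384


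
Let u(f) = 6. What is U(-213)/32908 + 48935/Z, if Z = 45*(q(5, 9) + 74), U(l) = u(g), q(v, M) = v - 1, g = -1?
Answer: 40259351/2887677 ≈ 13.942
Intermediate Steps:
q(v, M) = -1 + v
U(l) = 6
Z = 3510 (Z = 45*((-1 + 5) + 74) = 45*(4 + 74) = 45*78 = 3510)
U(-213)/32908 + 48935/Z = 6/32908 + 48935/3510 = 6*(1/32908) + 48935*(1/3510) = 3/16454 + 9787/702 = 40259351/2887677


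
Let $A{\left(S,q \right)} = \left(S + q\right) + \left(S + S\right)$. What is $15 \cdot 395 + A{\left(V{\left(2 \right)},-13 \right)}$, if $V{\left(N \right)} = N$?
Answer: $5918$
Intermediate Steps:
$A{\left(S,q \right)} = q + 3 S$ ($A{\left(S,q \right)} = \left(S + q\right) + 2 S = q + 3 S$)
$15 \cdot 395 + A{\left(V{\left(2 \right)},-13 \right)} = 15 \cdot 395 + \left(-13 + 3 \cdot 2\right) = 5925 + \left(-13 + 6\right) = 5925 - 7 = 5918$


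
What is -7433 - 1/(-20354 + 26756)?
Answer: -47586067/6402 ≈ -7433.0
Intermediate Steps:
-7433 - 1/(-20354 + 26756) = -7433 - 1/6402 = -47586067/6402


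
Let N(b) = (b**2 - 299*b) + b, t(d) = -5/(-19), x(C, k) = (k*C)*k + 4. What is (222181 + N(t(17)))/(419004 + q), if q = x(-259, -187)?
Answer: -26726352/1039434881 ≈ -0.025712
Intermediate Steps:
x(C, k) = 4 + C*k**2 (x(C, k) = (C*k)*k + 4 = C*k**2 + 4 = 4 + C*k**2)
t(d) = 5/19 (t(d) = -5*(-1/19) = 5/19)
q = -9056967 (q = 4 - 259*(-187)**2 = 4 - 259*34969 = 4 - 9056971 = -9056967)
N(b) = b**2 - 298*b
(222181 + N(t(17)))/(419004 + q) = (222181 + 5*(-298 + 5/19)/19)/(419004 - 9056967) = (222181 + (5/19)*(-5657/19))/(-8637963) = (222181 - 28285/361)*(-1/8637963) = (80179056/361)*(-1/8637963) = -26726352/1039434881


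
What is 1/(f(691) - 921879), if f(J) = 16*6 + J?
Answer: -1/921092 ≈ -1.0857e-6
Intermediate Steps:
f(J) = 96 + J
1/(f(691) - 921879) = 1/((96 + 691) - 921879) = 1/(787 - 921879) = 1/(-921092) = -1/921092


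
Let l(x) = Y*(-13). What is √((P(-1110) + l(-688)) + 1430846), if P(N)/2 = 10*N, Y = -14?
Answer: 2*√352207 ≈ 1186.9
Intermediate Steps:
l(x) = 182 (l(x) = -14*(-13) = 182)
P(N) = 20*N (P(N) = 2*(10*N) = 20*N)
√((P(-1110) + l(-688)) + 1430846) = √((20*(-1110) + 182) + 1430846) = √((-22200 + 182) + 1430846) = √(-22018 + 1430846) = √1408828 = 2*√352207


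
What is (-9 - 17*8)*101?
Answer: -14645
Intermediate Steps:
(-9 - 17*8)*101 = (-9 - 136)*101 = -145*101 = -14645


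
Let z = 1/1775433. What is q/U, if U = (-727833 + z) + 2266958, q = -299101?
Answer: -531033785733/2732613316126 ≈ -0.19433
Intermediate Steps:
z = 1/1775433 ≈ 5.6324e-7
U = 2732613316126/1775433 (U = (-727833 + 1/1775433) + 2266958 = -1292218726688/1775433 + 2266958 = 2732613316126/1775433 ≈ 1.5391e+6)
q/U = -299101/2732613316126/1775433 = -299101*1775433/2732613316126 = -531033785733/2732613316126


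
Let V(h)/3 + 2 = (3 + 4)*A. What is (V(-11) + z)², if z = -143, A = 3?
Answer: 7396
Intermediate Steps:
V(h) = 57 (V(h) = -6 + 3*((3 + 4)*3) = -6 + 3*(7*3) = -6 + 3*21 = -6 + 63 = 57)
(V(-11) + z)² = (57 - 143)² = (-86)² = 7396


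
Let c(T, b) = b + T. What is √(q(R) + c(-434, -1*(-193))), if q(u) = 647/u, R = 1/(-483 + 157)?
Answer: I*√211163 ≈ 459.52*I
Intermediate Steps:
c(T, b) = T + b
R = -1/326 (R = 1/(-326) = -1/326 ≈ -0.0030675)
√(q(R) + c(-434, -1*(-193))) = √(647/(-1/326) + (-434 - 1*(-193))) = √(647*(-326) + (-434 + 193)) = √(-210922 - 241) = √(-211163) = I*√211163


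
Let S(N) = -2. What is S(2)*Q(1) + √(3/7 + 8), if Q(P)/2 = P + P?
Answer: -8 + √413/7 ≈ -5.0968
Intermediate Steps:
Q(P) = 4*P (Q(P) = 2*(P + P) = 2*(2*P) = 4*P)
S(2)*Q(1) + √(3/7 + 8) = -8 + √(3/7 + 8) = -8 + √(59/7) = -8 + √413/7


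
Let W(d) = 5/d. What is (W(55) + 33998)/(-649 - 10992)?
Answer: -373979/128051 ≈ -2.9205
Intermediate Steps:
(W(55) + 33998)/(-649 - 10992) = (5/55 + 33998)/(-649 - 10992) = (5*(1/55) + 33998)/(-11641) = (1/11 + 33998)*(-1/11641) = (373979/11)*(-1/11641) = -373979/128051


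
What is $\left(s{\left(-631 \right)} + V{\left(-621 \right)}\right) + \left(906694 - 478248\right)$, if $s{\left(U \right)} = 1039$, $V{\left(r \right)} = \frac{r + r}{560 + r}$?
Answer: $\frac{26199827}{61} \approx 4.2951 \cdot 10^{5}$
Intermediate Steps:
$V{\left(r \right)} = \frac{2 r}{560 + r}$
$\left(s{\left(-631 \right)} + V{\left(-621 \right)}\right) + \left(906694 - 478248\right) = \left(1039 + 2 \left(-621\right) \frac{1}{560 - 621}\right) + \left(906694 - 478248\right) = \left(1039 + 2 \left(-621\right) \frac{1}{-61}\right) + 428446 = \left(1039 + 2 \left(-621\right) \left(- \frac{1}{61}\right)\right) + 428446 = \left(1039 + \frac{1242}{61}\right) + 428446 = \frac{64621}{61} + 428446 = \frac{26199827}{61}$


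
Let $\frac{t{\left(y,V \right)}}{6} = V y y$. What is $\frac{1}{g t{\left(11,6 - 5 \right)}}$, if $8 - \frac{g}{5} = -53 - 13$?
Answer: $\frac{1}{268620} \approx 3.7227 \cdot 10^{-6}$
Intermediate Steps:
$g = 370$ ($g = 40 - 5 \left(-53 - 13\right) = 40 - -330 = 40 + 330 = 370$)
$t{\left(y,V \right)} = 6 V y^{2}$ ($t{\left(y,V \right)} = 6 V y y = 6 V y^{2}$)
$\frac{1}{g t{\left(11,6 - 5 \right)}} = \frac{1}{370 \cdot 6 \left(6 - 5\right) 11^{2}} = \frac{1}{370 \cdot 6 \cdot 1 \cdot 121} = \frac{1}{370 \cdot 726} = \frac{1}{268620}$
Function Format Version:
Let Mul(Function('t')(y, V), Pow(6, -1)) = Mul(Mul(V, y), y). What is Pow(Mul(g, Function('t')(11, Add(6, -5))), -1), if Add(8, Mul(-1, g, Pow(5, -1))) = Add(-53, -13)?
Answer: Rational(1, 268620) ≈ 3.7227e-6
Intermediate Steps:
g = 370 (g = Add(40, Mul(-5, Add(-53, -13))) = Add(40, Mul(-5, -66)) = Add(40, 330) = 370)
Function('t')(y, V) = Mul(6, V, Pow(y, 2)) (Function('t')(y, V) = Mul(6, Mul(Mul(V, y), y)) = Mul(6, Mul(V, Pow(y, 2))) = Mul(6, V, Pow(y, 2)))
Pow(Mul(g, Function('t')(11, Add(6, -5))), -1) = Pow(Mul(370, Mul(6, Add(6, -5), Pow(11, 2))), -1) = Pow(Mul(370, Mul(6, 1, 121)), -1) = Pow(Mul(370, 726), -1) = Pow(268620, -1) = Rational(1, 268620)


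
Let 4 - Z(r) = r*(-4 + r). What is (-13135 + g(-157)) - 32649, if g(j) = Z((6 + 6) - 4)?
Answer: -45812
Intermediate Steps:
Z(r) = 4 - r*(-4 + r)
g(j) = -28 (g(j) = 4 - ((6 + 6) - 4)² + 4*((6 + 6) - 4) = 4 - (12 - 4)² + 4*(12 - 4) = 4 - 1*8² + 4*8 = 4 - 1*64 + 32 = 4 - 64 + 32 = -28)
(-13135 + g(-157)) - 32649 = (-13135 - 28) - 32649 = -13163 - 32649 = -45812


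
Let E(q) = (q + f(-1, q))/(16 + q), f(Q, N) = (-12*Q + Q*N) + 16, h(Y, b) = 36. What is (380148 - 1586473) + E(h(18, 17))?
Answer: -15682218/13 ≈ -1.2063e+6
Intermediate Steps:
f(Q, N) = 16 - 12*Q + N*Q (f(Q, N) = (-12*Q + N*Q) + 16 = 16 - 12*Q + N*Q)
E(q) = 28/(16 + q) (E(q) = (q + (16 - 12*(-1) + q*(-1)))/(16 + q) = (q + (16 + 12 - q))/(16 + q) = (q + (28 - q))/(16 + q) = 28/(16 + q))
(380148 - 1586473) + E(h(18, 17)) = (380148 - 1586473) + 28/(16 + 36) = -1206325 + 28/52 = -1206325 + 28*(1/52) = -1206325 + 7/13 = -15682218/13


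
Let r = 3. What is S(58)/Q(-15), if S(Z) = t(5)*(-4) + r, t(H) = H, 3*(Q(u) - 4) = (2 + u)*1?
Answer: 51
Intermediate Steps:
Q(u) = 14/3 + u/3 (Q(u) = 4 + ((2 + u)*1)/3 = 4 + (2 + u)/3 = 4 + (⅔ + u/3) = 14/3 + u/3)
S(Z) = -17 (S(Z) = 5*(-4) + 3 = -20 + 3 = -17)
S(58)/Q(-15) = -17/(14/3 + (⅓)*(-15)) = -17/(14/3 - 5) = -17/(-⅓) = -17*(-3) = 51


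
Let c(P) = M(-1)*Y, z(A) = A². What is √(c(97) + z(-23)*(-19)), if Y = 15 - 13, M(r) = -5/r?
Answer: I*√10041 ≈ 100.2*I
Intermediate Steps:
Y = 2
c(P) = 10 (c(P) = -5/(-1)*2 = -5*(-1)*2 = 5*2 = 10)
√(c(97) + z(-23)*(-19)) = √(10 + (-23)²*(-19)) = √(10 + 529*(-19)) = √(10 - 10051) = √(-10041) = I*√10041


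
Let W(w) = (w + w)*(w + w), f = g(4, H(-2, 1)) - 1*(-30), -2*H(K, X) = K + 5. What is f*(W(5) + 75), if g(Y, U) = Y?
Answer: 5950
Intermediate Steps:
H(K, X) = -5/2 - K/2 (H(K, X) = -(K + 5)/2 = -(5 + K)/2 = -5/2 - K/2)
f = 34 (f = 4 - 1*(-30) = 4 + 30 = 34)
W(w) = 4*w**2 (W(w) = (2*w)*(2*w) = 4*w**2)
f*(W(5) + 75) = 34*(4*5**2 + 75) = 34*(4*25 + 75) = 34*(100 + 75) = 34*175 = 5950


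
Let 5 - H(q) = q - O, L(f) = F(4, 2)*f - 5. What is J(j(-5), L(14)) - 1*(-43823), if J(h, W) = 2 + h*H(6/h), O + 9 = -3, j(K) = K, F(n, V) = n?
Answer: 43854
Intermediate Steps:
O = -12 (O = -9 - 3 = -12)
L(f) = -5 + 4*f (L(f) = 4*f - 5 = -5 + 4*f)
H(q) = -7 - q (H(q) = 5 - (q - 1*(-12)) = 5 - (q + 12) = 5 - (12 + q) = 5 + (-12 - q) = -7 - q)
J(h, W) = 2 + h*(-7 - 6/h)
J(j(-5), L(14)) - 1*(-43823) = (-4 - 7*(-5)) - 1*(-43823) = (-4 + 35) + 43823 = 31 + 43823 = 43854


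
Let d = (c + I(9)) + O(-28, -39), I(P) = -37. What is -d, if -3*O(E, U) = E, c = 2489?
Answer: -7384/3 ≈ -2461.3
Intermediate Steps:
O(E, U) = -E/3
d = 7384/3 (d = (2489 - 37) - 1/3*(-28) = 2452 + 28/3 = 7384/3 ≈ 2461.3)
-d = -1*7384/3 = -7384/3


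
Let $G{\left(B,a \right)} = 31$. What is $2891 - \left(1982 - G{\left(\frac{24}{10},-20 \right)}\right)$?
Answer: $940$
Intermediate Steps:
$2891 - \left(1982 - G{\left(\frac{24}{10},-20 \right)}\right) = 2891 - \left(1982 - 31\right) = 2891 - 1951 = 940$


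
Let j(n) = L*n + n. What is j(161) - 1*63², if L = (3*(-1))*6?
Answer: -6706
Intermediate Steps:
L = -18 (L = -3*6 = -18)
j(n) = -17*n (j(n) = -18*n + n = -17*n)
j(161) - 1*63² = -17*161 - 1*63² = -2737 - 1*3969 = -2737 - 3969 = -6706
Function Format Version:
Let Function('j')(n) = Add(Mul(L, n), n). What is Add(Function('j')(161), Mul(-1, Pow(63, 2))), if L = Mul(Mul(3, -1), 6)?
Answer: -6706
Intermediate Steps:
L = -18 (L = Mul(-3, 6) = -18)
Function('j')(n) = Mul(-17, n) (Function('j')(n) = Add(Mul(-18, n), n) = Mul(-17, n))
Add(Function('j')(161), Mul(-1, Pow(63, 2))) = Add(Mul(-17, 161), Mul(-1, Pow(63, 2))) = Add(-2737, Mul(-1, 3969)) = Add(-2737, -3969) = -6706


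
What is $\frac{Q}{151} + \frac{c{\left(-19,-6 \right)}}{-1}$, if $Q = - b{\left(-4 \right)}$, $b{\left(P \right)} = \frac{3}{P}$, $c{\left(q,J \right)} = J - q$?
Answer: $- \frac{7849}{604} \approx -12.995$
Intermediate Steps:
$Q = \frac{3}{4}$ ($Q = - \frac{3}{-4} = - \frac{3 \left(-1\right)}{4} = \left(-1\right) \left(- \frac{3}{4}\right) = \frac{3}{4} \approx 0.75$)
$\frac{Q}{151} + \frac{c{\left(-19,-6 \right)}}{-1} = \frac{3}{4 \cdot 151} + \frac{-6 - -19}{-1} = \frac{3}{4} \cdot \frac{1}{151} + \left(-6 + 19\right) \left(-1\right) = \frac{3}{604} + 13 \left(-1\right) = \frac{3}{604} - 13 = - \frac{7849}{604}$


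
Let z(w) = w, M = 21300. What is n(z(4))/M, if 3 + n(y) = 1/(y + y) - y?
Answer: -11/34080 ≈ -0.00032277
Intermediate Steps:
n(y) = -3 + 1/(2*y) - y (n(y) = -3 + (1/(y + y) - y) = -3 + (1/(2*y) - y) = -3 + 1/(2*y) - y)
n(z(4))/M = (-3 + (1/2)/4 - 1*4)/21300 = (-3 + (1/2)*(1/4) - 4)*(1/21300) = (-3 + 1/8 - 4)*(1/21300) = -55/8*1/21300 = -11/34080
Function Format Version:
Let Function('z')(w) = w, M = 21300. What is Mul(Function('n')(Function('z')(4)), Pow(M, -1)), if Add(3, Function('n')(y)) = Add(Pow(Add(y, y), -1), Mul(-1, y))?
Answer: Rational(-11, 34080) ≈ -0.00032277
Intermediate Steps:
Function('n')(y) = Add(-3, Mul(Rational(1, 2), Pow(y, -1)), Mul(-1, y)) (Function('n')(y) = Add(-3, Add(Pow(Add(y, y), -1), Mul(-1, y))) = Add(-3, Add(Pow(Mul(2, y), -1), Mul(-1, y))) = Add(-3, Add(Mul(Rational(1, 2), Pow(y, -1)), Mul(-1, y))) = Add(-3, Mul(Rational(1, 2), Pow(y, -1)), Mul(-1, y)))
Mul(Function('n')(Function('z')(4)), Pow(M, -1)) = Mul(Add(-3, Mul(Rational(1, 2), Pow(4, -1)), Mul(-1, 4)), Pow(21300, -1)) = Mul(Add(-3, Mul(Rational(1, 2), Rational(1, 4)), -4), Rational(1, 21300)) = Mul(Add(-3, Rational(1, 8), -4), Rational(1, 21300)) = Mul(Rational(-55, 8), Rational(1, 21300)) = Rational(-11, 34080)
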